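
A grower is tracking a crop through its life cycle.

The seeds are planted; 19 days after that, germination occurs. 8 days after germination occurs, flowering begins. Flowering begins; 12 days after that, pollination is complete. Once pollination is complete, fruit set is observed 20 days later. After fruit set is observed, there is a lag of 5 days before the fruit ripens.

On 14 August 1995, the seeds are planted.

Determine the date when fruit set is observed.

12 October 1995

The seeds are planted: Aug 14, 1995.
Germination occurs: Aug 14, 1995 + 19 days = Sep 2, 1995.
Flowering begins: Sep 2, 1995 + 8 days = Sep 10, 1995.
Pollination is complete: Sep 10, 1995 + 12 days = Sep 22, 1995.
Fruit set is observed: Sep 22, 1995 + 20 days = Oct 12, 1995.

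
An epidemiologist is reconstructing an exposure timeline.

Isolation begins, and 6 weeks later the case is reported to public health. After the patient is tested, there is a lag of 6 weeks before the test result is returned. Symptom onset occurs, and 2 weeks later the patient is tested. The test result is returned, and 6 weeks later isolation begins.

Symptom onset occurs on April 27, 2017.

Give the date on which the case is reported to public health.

September 14, 2017

Symptom onset occurs: Apr 27, 2017.
The patient is tested: Apr 27, 2017 + 2 weeks = May 11, 2017.
The test result is returned: May 11, 2017 + 6 weeks = Jun 22, 2017.
Isolation begins: Jun 22, 2017 + 6 weeks = Aug 3, 2017.
The case is reported to public health: Aug 3, 2017 + 6 weeks = Sep 14, 2017.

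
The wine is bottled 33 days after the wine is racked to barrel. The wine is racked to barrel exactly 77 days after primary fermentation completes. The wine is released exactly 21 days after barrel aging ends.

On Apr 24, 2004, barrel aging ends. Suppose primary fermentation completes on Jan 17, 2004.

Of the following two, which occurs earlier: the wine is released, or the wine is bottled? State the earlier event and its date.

Barrel aging ends: Apr 24, 2004.
The wine is released: Apr 24, 2004 + 21 days = May 15, 2004.
Primary fermentation completes: Jan 17, 2004.
The wine is racked to barrel: Jan 17, 2004 + 77 days = Apr 3, 2004.
The wine is bottled: Apr 3, 2004 + 33 days = May 6, 2004.
Comparing: the wine is released on May 15, 2004 vs the wine is bottled on May 6, 2004. Earlier: the wine is bottled.

The wine is bottled — May 6, 2004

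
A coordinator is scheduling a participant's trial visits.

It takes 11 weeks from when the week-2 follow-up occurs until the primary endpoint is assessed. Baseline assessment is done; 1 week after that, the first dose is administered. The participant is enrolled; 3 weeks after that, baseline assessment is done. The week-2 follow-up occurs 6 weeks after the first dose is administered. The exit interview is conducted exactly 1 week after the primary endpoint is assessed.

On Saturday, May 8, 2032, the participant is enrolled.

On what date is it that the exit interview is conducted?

The participant is enrolled: May 8, 2032.
Baseline assessment is done: May 8, 2032 + 3 weeks = May 29, 2032.
The first dose is administered: May 29, 2032 + 1 week = Jun 5, 2032.
The week-2 follow-up occurs: Jun 5, 2032 + 6 weeks = Jul 17, 2032.
The primary endpoint is assessed: Jul 17, 2032 + 11 weeks = Oct 2, 2032.
The exit interview is conducted: Oct 2, 2032 + 1 week = Oct 9, 2032.

Saturday, October 9, 2032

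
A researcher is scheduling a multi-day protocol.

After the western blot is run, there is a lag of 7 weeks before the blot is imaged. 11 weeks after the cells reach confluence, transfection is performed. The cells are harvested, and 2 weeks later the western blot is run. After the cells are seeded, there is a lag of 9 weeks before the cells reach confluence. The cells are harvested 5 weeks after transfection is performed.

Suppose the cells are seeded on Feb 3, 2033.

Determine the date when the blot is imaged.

The cells are seeded: Feb 3, 2033.
The cells reach confluence: Feb 3, 2033 + 9 weeks = Apr 7, 2033.
Transfection is performed: Apr 7, 2033 + 11 weeks = Jun 23, 2033.
The cells are harvested: Jun 23, 2033 + 5 weeks = Jul 28, 2033.
The western blot is run: Jul 28, 2033 + 2 weeks = Aug 11, 2033.
The blot is imaged: Aug 11, 2033 + 7 weeks = Sep 29, 2033.

Sep 29, 2033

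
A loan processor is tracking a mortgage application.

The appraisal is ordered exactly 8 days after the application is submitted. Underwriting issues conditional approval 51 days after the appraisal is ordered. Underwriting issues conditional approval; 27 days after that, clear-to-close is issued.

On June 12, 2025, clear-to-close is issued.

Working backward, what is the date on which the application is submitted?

Clear-to-close is issued: Jun 12, 2025.
Underwriting issues conditional approval: Jun 12, 2025 − 27 days = May 16, 2025.
The appraisal is ordered: May 16, 2025 − 51 days = Mar 26, 2025.
The application is submitted: Mar 26, 2025 − 8 days = Mar 18, 2025.

March 18, 2025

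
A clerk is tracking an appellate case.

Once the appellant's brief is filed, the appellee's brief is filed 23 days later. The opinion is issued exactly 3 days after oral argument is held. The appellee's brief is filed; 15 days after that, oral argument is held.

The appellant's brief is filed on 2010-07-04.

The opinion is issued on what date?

The appellant's brief is filed: Jul 4, 2010.
The appellee's brief is filed: Jul 4, 2010 + 23 days = Jul 27, 2010.
Oral argument is held: Jul 27, 2010 + 15 days = Aug 11, 2010.
The opinion is issued: Aug 11, 2010 + 3 days = Aug 14, 2010.

2010-08-14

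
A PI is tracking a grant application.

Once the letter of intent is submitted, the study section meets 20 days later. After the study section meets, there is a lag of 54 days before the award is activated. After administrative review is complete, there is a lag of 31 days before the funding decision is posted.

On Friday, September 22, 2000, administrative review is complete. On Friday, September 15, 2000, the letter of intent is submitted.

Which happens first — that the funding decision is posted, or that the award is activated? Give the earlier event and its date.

The funding decision is posted — Monday, October 23, 2000

Administrative review is complete: Sep 22, 2000.
The funding decision is posted: Sep 22, 2000 + 31 days = Oct 23, 2000.
The letter of intent is submitted: Sep 15, 2000.
The study section meets: Sep 15, 2000 + 20 days = Oct 5, 2000.
The award is activated: Oct 5, 2000 + 54 days = Nov 28, 2000.
Comparing: the funding decision is posted on Oct 23, 2000 vs the award is activated on Nov 28, 2000. Earlier: the funding decision is posted.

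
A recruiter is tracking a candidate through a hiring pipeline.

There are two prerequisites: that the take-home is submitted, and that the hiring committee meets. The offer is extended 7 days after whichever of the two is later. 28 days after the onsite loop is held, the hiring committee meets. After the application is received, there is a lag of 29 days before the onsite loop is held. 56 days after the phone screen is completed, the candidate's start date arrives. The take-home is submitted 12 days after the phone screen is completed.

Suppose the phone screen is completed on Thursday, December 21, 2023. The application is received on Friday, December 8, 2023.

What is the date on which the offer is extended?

The phone screen is completed: Dec 21, 2023.
The take-home is submitted: Dec 21, 2023 + 12 days = Jan 2, 2024.
The application is received: Dec 8, 2023.
The onsite loop is held: Dec 8, 2023 + 29 days = Jan 6, 2024.
The hiring committee meets: Jan 6, 2024 + 28 days = Feb 3, 2024.
Both prerequisites met — the take-home is submitted (Jan 2, 2024), the hiring committee meets (Feb 3, 2024); the later is Feb 3, 2024.
The offer is extended: Feb 3, 2024 + 7 days = Feb 10, 2024.

Saturday, February 10, 2024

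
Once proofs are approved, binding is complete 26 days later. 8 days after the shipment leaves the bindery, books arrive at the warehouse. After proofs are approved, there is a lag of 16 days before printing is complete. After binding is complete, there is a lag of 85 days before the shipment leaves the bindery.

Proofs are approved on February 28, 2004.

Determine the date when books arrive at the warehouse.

Proofs are approved: Feb 28, 2004.
Binding is complete: Feb 28, 2004 + 26 days = Mar 25, 2004.
The shipment leaves the bindery: Mar 25, 2004 + 85 days = Jun 18, 2004.
Books arrive at the warehouse: Jun 18, 2004 + 8 days = Jun 26, 2004.

June 26, 2004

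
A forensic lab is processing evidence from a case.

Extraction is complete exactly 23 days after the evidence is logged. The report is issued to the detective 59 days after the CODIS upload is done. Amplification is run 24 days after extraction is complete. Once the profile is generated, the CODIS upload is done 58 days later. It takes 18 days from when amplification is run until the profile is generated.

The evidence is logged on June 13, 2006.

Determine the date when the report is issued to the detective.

December 12, 2006

The evidence is logged: Jun 13, 2006.
Extraction is complete: Jun 13, 2006 + 23 days = Jul 6, 2006.
Amplification is run: Jul 6, 2006 + 24 days = Jul 30, 2006.
The profile is generated: Jul 30, 2006 + 18 days = Aug 17, 2006.
The CODIS upload is done: Aug 17, 2006 + 58 days = Oct 14, 2006.
The report is issued to the detective: Oct 14, 2006 + 59 days = Dec 12, 2006.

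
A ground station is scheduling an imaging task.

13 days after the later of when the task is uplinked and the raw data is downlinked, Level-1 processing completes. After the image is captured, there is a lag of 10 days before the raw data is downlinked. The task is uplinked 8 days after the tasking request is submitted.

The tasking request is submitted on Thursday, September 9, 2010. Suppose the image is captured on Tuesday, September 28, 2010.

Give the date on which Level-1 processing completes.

The tasking request is submitted: Sep 9, 2010.
The task is uplinked: Sep 9, 2010 + 8 days = Sep 17, 2010.
The image is captured: Sep 28, 2010.
The raw data is downlinked: Sep 28, 2010 + 10 days = Oct 8, 2010.
Both prerequisites met — the task is uplinked (Sep 17, 2010), the raw data is downlinked (Oct 8, 2010); the later is Oct 8, 2010.
Level-1 processing completes: Oct 8, 2010 + 13 days = Oct 21, 2010.

Thursday, October 21, 2010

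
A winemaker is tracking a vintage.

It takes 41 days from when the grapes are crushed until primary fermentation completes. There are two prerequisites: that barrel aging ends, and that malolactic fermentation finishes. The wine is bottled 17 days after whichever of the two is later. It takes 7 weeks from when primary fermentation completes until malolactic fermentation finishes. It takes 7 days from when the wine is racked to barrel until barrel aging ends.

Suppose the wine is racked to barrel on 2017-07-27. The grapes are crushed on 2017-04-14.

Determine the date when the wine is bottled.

2017-08-20

The wine is racked to barrel: Jul 27, 2017.
Barrel aging ends: Jul 27, 2017 + 7 days = Aug 3, 2017.
The grapes are crushed: Apr 14, 2017.
Primary fermentation completes: Apr 14, 2017 + 41 days = May 25, 2017.
Malolactic fermentation finishes: May 25, 2017 + 7 weeks = Jul 13, 2017.
Both prerequisites met — barrel aging ends (Aug 3, 2017), malolactic fermentation finishes (Jul 13, 2017); the later is Aug 3, 2017.
The wine is bottled: Aug 3, 2017 + 17 days = Aug 20, 2017.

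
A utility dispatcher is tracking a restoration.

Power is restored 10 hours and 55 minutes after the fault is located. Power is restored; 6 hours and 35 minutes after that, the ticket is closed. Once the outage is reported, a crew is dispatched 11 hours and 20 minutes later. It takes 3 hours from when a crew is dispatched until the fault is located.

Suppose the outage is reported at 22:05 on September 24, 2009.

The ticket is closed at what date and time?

05:55 on September 26, 2009

The outage is reported: 22:05 Sep 24, 2009.
A crew is dispatched: 22:05 Sep 24, 2009 + 11h20m = 09:25 Sep 25, 2009.
The fault is located: 09:25 Sep 25, 2009 + 3h = 12:25 Sep 25, 2009.
Power is restored: 12:25 Sep 25, 2009 + 10h55m = 23:20 Sep 25, 2009.
The ticket is closed: 23:20 Sep 25, 2009 + 6h35m = 05:55 Sep 26, 2009.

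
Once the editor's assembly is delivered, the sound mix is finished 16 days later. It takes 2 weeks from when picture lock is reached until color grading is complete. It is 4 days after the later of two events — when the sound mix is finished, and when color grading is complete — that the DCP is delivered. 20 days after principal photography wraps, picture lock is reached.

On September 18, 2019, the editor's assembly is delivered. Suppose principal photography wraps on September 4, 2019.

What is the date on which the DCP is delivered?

October 12, 2019

The editor's assembly is delivered: Sep 18, 2019.
The sound mix is finished: Sep 18, 2019 + 16 days = Oct 4, 2019.
Principal photography wraps: Sep 4, 2019.
Picture lock is reached: Sep 4, 2019 + 20 days = Sep 24, 2019.
Color grading is complete: Sep 24, 2019 + 2 weeks = Oct 8, 2019.
Both prerequisites met — the sound mix is finished (Oct 4, 2019), color grading is complete (Oct 8, 2019); the later is Oct 8, 2019.
The DCP is delivered: Oct 8, 2019 + 4 days = Oct 12, 2019.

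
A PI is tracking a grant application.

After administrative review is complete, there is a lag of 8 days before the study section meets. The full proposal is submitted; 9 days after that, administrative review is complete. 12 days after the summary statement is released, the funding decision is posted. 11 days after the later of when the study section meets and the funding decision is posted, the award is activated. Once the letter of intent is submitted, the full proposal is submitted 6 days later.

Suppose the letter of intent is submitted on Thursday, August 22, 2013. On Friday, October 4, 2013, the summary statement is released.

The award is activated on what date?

The letter of intent is submitted: Aug 22, 2013.
The full proposal is submitted: Aug 22, 2013 + 6 days = Aug 28, 2013.
Administrative review is complete: Aug 28, 2013 + 9 days = Sep 6, 2013.
The study section meets: Sep 6, 2013 + 8 days = Sep 14, 2013.
The summary statement is released: Oct 4, 2013.
The funding decision is posted: Oct 4, 2013 + 12 days = Oct 16, 2013.
Both prerequisites met — the study section meets (Sep 14, 2013), the funding decision is posted (Oct 16, 2013); the later is Oct 16, 2013.
The award is activated: Oct 16, 2013 + 11 days = Oct 27, 2013.

Sunday, October 27, 2013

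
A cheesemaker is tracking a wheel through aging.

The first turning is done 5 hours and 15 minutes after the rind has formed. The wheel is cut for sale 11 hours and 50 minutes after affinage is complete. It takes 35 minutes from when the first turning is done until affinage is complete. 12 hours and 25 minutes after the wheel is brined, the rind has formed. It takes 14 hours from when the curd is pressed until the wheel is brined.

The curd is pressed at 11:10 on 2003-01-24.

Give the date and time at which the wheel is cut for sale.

The curd is pressed: 11:10 Jan 24, 2003.
The wheel is brined: 11:10 Jan 24, 2003 + 14h = 01:10 Jan 25, 2003.
The rind has formed: 01:10 Jan 25, 2003 + 12h25m = 13:35 Jan 25, 2003.
The first turning is done: 13:35 Jan 25, 2003 + 5h15m = 18:50 Jan 25, 2003.
Affinage is complete: 18:50 Jan 25, 2003 + 35m = 19:25 Jan 25, 2003.
The wheel is cut for sale: 19:25 Jan 25, 2003 + 11h50m = 07:15 Jan 26, 2003.

07:15 on 2003-01-26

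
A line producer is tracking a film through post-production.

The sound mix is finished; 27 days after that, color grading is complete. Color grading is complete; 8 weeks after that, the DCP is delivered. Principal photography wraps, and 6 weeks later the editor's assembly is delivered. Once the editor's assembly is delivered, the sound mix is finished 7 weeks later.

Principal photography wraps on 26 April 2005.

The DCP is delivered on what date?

Principal photography wraps: Apr 26, 2005.
The editor's assembly is delivered: Apr 26, 2005 + 6 weeks = Jun 7, 2005.
The sound mix is finished: Jun 7, 2005 + 7 weeks = Jul 26, 2005.
Color grading is complete: Jul 26, 2005 + 27 days = Aug 22, 2005.
The DCP is delivered: Aug 22, 2005 + 8 weeks = Oct 17, 2005.

17 October 2005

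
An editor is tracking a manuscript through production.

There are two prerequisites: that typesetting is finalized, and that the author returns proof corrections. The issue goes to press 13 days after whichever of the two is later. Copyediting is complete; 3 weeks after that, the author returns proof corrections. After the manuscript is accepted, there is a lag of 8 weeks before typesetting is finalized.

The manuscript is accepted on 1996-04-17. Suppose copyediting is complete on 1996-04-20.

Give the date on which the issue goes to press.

1996-06-25

The manuscript is accepted: Apr 17, 1996.
Typesetting is finalized: Apr 17, 1996 + 8 weeks = Jun 12, 1996.
Copyediting is complete: Apr 20, 1996.
The author returns proof corrections: Apr 20, 1996 + 3 weeks = May 11, 1996.
Both prerequisites met — typesetting is finalized (Jun 12, 1996), the author returns proof corrections (May 11, 1996); the later is Jun 12, 1996.
The issue goes to press: Jun 12, 1996 + 13 days = Jun 25, 1996.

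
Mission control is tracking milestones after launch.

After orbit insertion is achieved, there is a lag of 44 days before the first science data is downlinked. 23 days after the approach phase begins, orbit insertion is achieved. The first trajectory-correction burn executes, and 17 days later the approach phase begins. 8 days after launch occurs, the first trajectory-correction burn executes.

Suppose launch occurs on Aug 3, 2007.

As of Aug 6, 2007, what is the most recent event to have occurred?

Launch occurs

Launch occurs: Aug 3, 2007.
The first trajectory-correction burn executes: Aug 3, 2007 + 8 days = Aug 11, 2007.
The approach phase begins: Aug 11, 2007 + 17 days = Aug 28, 2007.
Orbit insertion is achieved: Aug 28, 2007 + 23 days = Sep 20, 2007.
The first science data is downlinked: Sep 20, 2007 + 44 days = Nov 3, 2007.
Aug 6, 2007 falls between when launch occurs (Aug 3, 2007) and when the first trajectory-correction burn executes (Aug 11, 2007).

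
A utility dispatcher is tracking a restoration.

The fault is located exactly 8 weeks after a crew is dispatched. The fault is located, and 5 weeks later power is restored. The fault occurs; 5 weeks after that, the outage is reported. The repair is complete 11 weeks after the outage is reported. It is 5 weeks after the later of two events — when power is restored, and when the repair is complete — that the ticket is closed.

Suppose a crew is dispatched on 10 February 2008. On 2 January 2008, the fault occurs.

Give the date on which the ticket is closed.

A crew is dispatched: Feb 10, 2008.
The fault is located: Feb 10, 2008 + 8 weeks = Apr 6, 2008.
Power is restored: Apr 6, 2008 + 5 weeks = May 11, 2008.
The fault occurs: Jan 2, 2008.
The outage is reported: Jan 2, 2008 + 5 weeks = Feb 6, 2008.
The repair is complete: Feb 6, 2008 + 11 weeks = Apr 23, 2008.
Both prerequisites met — power is restored (May 11, 2008), the repair is complete (Apr 23, 2008); the later is May 11, 2008.
The ticket is closed: May 11, 2008 + 5 weeks = Jun 15, 2008.

15 June 2008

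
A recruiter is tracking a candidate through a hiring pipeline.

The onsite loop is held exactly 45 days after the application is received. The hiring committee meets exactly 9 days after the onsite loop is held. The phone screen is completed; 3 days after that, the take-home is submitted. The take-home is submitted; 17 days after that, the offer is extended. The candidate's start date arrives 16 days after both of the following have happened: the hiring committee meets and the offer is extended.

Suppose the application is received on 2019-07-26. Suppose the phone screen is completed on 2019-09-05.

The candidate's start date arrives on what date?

The application is received: Jul 26, 2019.
The onsite loop is held: Jul 26, 2019 + 45 days = Sep 9, 2019.
The hiring committee meets: Sep 9, 2019 + 9 days = Sep 18, 2019.
The phone screen is completed: Sep 5, 2019.
The take-home is submitted: Sep 5, 2019 + 3 days = Sep 8, 2019.
The offer is extended: Sep 8, 2019 + 17 days = Sep 25, 2019.
Both prerequisites met — the hiring committee meets (Sep 18, 2019), the offer is extended (Sep 25, 2019); the later is Sep 25, 2019.
The candidate's start date arrives: Sep 25, 2019 + 16 days = Oct 11, 2019.

2019-10-11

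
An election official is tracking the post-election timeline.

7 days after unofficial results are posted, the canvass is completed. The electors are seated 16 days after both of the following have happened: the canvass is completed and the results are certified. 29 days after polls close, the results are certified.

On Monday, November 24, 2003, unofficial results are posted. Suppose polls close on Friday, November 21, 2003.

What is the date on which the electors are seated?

Monday, January 5, 2004

Unofficial results are posted: Nov 24, 2003.
The canvass is completed: Nov 24, 2003 + 7 days = Dec 1, 2003.
Polls close: Nov 21, 2003.
The results are certified: Nov 21, 2003 + 29 days = Dec 20, 2003.
Both prerequisites met — the canvass is completed (Dec 1, 2003), the results are certified (Dec 20, 2003); the later is Dec 20, 2003.
The electors are seated: Dec 20, 2003 + 16 days = Jan 5, 2004.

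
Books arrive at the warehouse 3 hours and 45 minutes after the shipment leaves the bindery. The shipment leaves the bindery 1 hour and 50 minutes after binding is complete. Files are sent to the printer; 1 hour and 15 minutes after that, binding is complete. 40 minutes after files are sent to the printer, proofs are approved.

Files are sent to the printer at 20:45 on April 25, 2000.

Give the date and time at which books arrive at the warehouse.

03:35 on April 26, 2000

Files are sent to the printer: 20:45 Apr 25, 2000.
Binding is complete: 20:45 Apr 25, 2000 + 1h15m = 22:00 Apr 25, 2000.
The shipment leaves the bindery: 22:00 Apr 25, 2000 + 1h50m = 23:50 Apr 25, 2000.
Books arrive at the warehouse: 23:50 Apr 25, 2000 + 3h45m = 03:35 Apr 26, 2000.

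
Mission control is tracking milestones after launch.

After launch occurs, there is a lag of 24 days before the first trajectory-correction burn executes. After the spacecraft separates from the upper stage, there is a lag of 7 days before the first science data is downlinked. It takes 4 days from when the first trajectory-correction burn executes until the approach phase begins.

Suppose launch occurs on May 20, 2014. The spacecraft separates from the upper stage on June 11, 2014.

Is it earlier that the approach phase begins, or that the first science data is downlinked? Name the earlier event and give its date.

The approach phase begins — June 17, 2014

Launch occurs: May 20, 2014.
The first trajectory-correction burn executes: May 20, 2014 + 24 days = Jun 13, 2014.
The approach phase begins: Jun 13, 2014 + 4 days = Jun 17, 2014.
The spacecraft separates from the upper stage: Jun 11, 2014.
The first science data is downlinked: Jun 11, 2014 + 7 days = Jun 18, 2014.
Comparing: the approach phase begins on Jun 17, 2014 vs the first science data is downlinked on Jun 18, 2014. Earlier: the approach phase begins.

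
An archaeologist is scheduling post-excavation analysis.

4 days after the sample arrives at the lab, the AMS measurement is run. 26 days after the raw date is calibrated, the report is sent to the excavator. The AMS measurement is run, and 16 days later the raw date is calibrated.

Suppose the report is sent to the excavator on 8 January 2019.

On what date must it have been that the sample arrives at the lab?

The report is sent to the excavator: Jan 8, 2019.
The raw date is calibrated: Jan 8, 2019 − 26 days = Dec 13, 2018.
The AMS measurement is run: Dec 13, 2018 − 16 days = Nov 27, 2018.
The sample arrives at the lab: Nov 27, 2018 − 4 days = Nov 23, 2018.

23 November 2018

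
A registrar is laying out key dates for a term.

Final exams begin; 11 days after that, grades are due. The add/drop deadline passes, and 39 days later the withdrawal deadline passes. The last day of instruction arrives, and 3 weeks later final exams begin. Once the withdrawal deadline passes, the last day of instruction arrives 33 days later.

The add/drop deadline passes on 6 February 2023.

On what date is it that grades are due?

21 May 2023

The add/drop deadline passes: Feb 6, 2023.
The withdrawal deadline passes: Feb 6, 2023 + 39 days = Mar 17, 2023.
The last day of instruction arrives: Mar 17, 2023 + 33 days = Apr 19, 2023.
Final exams begin: Apr 19, 2023 + 3 weeks = May 10, 2023.
Grades are due: May 10, 2023 + 11 days = May 21, 2023.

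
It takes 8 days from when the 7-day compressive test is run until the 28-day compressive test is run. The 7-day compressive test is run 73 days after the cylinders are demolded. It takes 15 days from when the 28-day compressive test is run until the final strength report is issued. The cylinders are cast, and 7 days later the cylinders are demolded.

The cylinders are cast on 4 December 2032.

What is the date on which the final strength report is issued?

17 March 2033

The cylinders are cast: Dec 4, 2032.
The cylinders are demolded: Dec 4, 2032 + 7 days = Dec 11, 2032.
The 7-day compressive test is run: Dec 11, 2032 + 73 days = Feb 22, 2033.
The 28-day compressive test is run: Feb 22, 2033 + 8 days = Mar 2, 2033.
The final strength report is issued: Mar 2, 2033 + 15 days = Mar 17, 2033.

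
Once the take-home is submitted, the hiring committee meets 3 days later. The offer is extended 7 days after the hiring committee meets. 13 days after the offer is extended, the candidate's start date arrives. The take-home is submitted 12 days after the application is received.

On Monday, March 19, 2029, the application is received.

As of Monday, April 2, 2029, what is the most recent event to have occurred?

The take-home is submitted

The application is received: Mar 19, 2029.
The take-home is submitted: Mar 19, 2029 + 12 days = Mar 31, 2029.
The hiring committee meets: Mar 31, 2029 + 3 days = Apr 3, 2029.
The offer is extended: Apr 3, 2029 + 7 days = Apr 10, 2029.
The candidate's start date arrives: Apr 10, 2029 + 13 days = Apr 23, 2029.
Apr 2, 2029 falls between when the take-home is submitted (Mar 31, 2029) and when the hiring committee meets (Apr 3, 2029).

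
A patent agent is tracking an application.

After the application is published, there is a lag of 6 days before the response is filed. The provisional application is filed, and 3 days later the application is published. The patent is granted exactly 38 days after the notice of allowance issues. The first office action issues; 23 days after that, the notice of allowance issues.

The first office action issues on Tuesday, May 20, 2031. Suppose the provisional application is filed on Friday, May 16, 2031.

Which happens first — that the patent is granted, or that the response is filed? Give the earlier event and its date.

The response is filed — Sunday, May 25, 2031

The first office action issues: May 20, 2031.
The notice of allowance issues: May 20, 2031 + 23 days = Jun 12, 2031.
The patent is granted: Jun 12, 2031 + 38 days = Jul 20, 2031.
The provisional application is filed: May 16, 2031.
The application is published: May 16, 2031 + 3 days = May 19, 2031.
The response is filed: May 19, 2031 + 6 days = May 25, 2031.
Comparing: the patent is granted on Jul 20, 2031 vs the response is filed on May 25, 2031. Earlier: the response is filed.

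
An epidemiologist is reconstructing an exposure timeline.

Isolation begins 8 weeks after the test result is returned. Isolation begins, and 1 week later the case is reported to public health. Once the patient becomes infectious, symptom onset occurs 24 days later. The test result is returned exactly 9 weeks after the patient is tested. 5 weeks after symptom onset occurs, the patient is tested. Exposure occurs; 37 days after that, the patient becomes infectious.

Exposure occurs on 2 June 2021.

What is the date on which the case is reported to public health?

10 January 2022

Exposure occurs: Jun 2, 2021.
The patient becomes infectious: Jun 2, 2021 + 37 days = Jul 9, 2021.
Symptom onset occurs: Jul 9, 2021 + 24 days = Aug 2, 2021.
The patient is tested: Aug 2, 2021 + 5 weeks = Sep 6, 2021.
The test result is returned: Sep 6, 2021 + 9 weeks = Nov 8, 2021.
Isolation begins: Nov 8, 2021 + 8 weeks = Jan 3, 2022.
The case is reported to public health: Jan 3, 2022 + 1 week = Jan 10, 2022.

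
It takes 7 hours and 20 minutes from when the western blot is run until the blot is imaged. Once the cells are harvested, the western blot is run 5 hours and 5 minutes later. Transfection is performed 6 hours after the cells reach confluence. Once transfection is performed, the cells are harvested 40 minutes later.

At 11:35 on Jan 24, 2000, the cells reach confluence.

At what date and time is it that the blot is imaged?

The cells reach confluence: 11:35 Jan 24, 2000.
Transfection is performed: 11:35 Jan 24, 2000 + 6h = 17:35 Jan 24, 2000.
The cells are harvested: 17:35 Jan 24, 2000 + 40m = 18:15 Jan 24, 2000.
The western blot is run: 18:15 Jan 24, 2000 + 5h05m = 23:20 Jan 24, 2000.
The blot is imaged: 23:20 Jan 24, 2000 + 7h20m = 06:40 Jan 25, 2000.

06:40 on Jan 25, 2000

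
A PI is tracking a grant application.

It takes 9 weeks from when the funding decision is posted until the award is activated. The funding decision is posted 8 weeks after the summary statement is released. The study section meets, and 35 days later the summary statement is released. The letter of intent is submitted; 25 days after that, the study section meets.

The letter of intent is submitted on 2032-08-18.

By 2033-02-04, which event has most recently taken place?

The funding decision is posted

The letter of intent is submitted: Aug 18, 2032.
The study section meets: Aug 18, 2032 + 25 days = Sep 12, 2032.
The summary statement is released: Sep 12, 2032 + 35 days = Oct 17, 2032.
The funding decision is posted: Oct 17, 2032 + 8 weeks = Dec 12, 2032.
The award is activated: Dec 12, 2032 + 9 weeks = Feb 13, 2033.
Feb 4, 2033 falls between when the funding decision is posted (Dec 12, 2032) and when the award is activated (Feb 13, 2033).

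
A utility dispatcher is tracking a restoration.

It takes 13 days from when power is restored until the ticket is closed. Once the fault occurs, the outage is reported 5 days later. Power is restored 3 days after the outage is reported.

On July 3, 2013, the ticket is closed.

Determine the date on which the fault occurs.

June 12, 2013

The ticket is closed: Jul 3, 2013.
Power is restored: Jul 3, 2013 − 13 days = Jun 20, 2013.
The outage is reported: Jun 20, 2013 − 3 days = Jun 17, 2013.
The fault occurs: Jun 17, 2013 − 5 days = Jun 12, 2013.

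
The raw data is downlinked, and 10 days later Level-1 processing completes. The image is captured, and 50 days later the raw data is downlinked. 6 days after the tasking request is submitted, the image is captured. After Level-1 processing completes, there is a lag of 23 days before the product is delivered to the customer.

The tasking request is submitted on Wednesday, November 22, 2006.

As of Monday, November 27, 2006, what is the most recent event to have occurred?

The tasking request is submitted

The tasking request is submitted: Nov 22, 2006.
The image is captured: Nov 22, 2006 + 6 days = Nov 28, 2006.
The raw data is downlinked: Nov 28, 2006 + 50 days = Jan 17, 2007.
Level-1 processing completes: Jan 17, 2007 + 10 days = Jan 27, 2007.
The product is delivered to the customer: Jan 27, 2007 + 23 days = Feb 19, 2007.
Nov 27, 2006 falls between when the tasking request is submitted (Nov 22, 2006) and when the image is captured (Nov 28, 2006).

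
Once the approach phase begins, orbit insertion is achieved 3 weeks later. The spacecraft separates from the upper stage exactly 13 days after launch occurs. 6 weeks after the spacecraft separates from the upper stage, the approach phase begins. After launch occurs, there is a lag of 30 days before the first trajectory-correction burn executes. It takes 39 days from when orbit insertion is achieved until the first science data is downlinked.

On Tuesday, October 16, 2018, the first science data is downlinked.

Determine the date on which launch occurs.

The first science data is downlinked: Oct 16, 2018.
Orbit insertion is achieved: Oct 16, 2018 − 39 days = Sep 7, 2018.
The approach phase begins: Sep 7, 2018 − 3 weeks = Aug 17, 2018.
The spacecraft separates from the upper stage: Aug 17, 2018 − 6 weeks = Jul 6, 2018.
Launch occurs: Jul 6, 2018 − 13 days = Jun 23, 2018.

Saturday, June 23, 2018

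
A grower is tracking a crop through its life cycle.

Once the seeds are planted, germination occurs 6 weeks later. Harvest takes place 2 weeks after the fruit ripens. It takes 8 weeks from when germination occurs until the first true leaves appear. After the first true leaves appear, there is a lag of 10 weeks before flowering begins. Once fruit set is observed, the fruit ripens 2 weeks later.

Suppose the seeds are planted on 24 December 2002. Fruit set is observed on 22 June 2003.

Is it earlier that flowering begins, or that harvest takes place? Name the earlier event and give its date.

Flowering begins — 10 June 2003

The seeds are planted: Dec 24, 2002.
Germination occurs: Dec 24, 2002 + 6 weeks = Feb 4, 2003.
The first true leaves appear: Feb 4, 2003 + 8 weeks = Apr 1, 2003.
Flowering begins: Apr 1, 2003 + 10 weeks = Jun 10, 2003.
Fruit set is observed: Jun 22, 2003.
The fruit ripens: Jun 22, 2003 + 2 weeks = Jul 6, 2003.
Harvest takes place: Jul 6, 2003 + 2 weeks = Jul 20, 2003.
Comparing: flowering begins on Jun 10, 2003 vs harvest takes place on Jul 20, 2003. Earlier: flowering begins.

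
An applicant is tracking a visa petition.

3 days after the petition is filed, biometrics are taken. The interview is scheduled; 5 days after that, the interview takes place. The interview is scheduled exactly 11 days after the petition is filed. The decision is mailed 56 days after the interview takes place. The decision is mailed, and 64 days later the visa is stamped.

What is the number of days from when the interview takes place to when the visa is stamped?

Causal path: the interview takes place → the decision is mailed → the visa is stamped.
Total delay along the path: 56 + 64 = 120 days.

120 days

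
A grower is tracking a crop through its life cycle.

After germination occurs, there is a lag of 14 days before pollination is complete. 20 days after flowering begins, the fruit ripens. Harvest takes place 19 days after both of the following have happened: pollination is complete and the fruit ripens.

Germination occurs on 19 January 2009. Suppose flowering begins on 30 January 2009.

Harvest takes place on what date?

Germination occurs: Jan 19, 2009.
Pollination is complete: Jan 19, 2009 + 14 days = Feb 2, 2009.
Flowering begins: Jan 30, 2009.
The fruit ripens: Jan 30, 2009 + 20 days = Feb 19, 2009.
Both prerequisites met — pollination is complete (Feb 2, 2009), the fruit ripens (Feb 19, 2009); the later is Feb 19, 2009.
Harvest takes place: Feb 19, 2009 + 19 days = Mar 10, 2009.

10 March 2009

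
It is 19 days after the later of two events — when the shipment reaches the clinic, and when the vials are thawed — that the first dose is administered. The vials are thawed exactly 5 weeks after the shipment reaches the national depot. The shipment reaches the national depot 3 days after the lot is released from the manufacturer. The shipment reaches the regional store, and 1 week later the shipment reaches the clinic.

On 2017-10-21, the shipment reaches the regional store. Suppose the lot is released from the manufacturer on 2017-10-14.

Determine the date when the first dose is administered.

The shipment reaches the regional store: Oct 21, 2017.
The shipment reaches the clinic: Oct 21, 2017 + 1 week = Oct 28, 2017.
The lot is released from the manufacturer: Oct 14, 2017.
The shipment reaches the national depot: Oct 14, 2017 + 3 days = Oct 17, 2017.
The vials are thawed: Oct 17, 2017 + 5 weeks = Nov 21, 2017.
Both prerequisites met — the shipment reaches the clinic (Oct 28, 2017), the vials are thawed (Nov 21, 2017); the later is Nov 21, 2017.
The first dose is administered: Nov 21, 2017 + 19 days = Dec 10, 2017.

2017-12-10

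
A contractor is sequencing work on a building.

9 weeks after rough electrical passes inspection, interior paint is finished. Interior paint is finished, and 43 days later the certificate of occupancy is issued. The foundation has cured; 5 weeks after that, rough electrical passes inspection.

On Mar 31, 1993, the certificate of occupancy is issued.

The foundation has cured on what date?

Nov 10, 1992

The certificate of occupancy is issued: Mar 31, 1993.
Interior paint is finished: Mar 31, 1993 − 43 days = Feb 16, 1993.
Rough electrical passes inspection: Feb 16, 1993 − 9 weeks = Dec 15, 1992.
The foundation has cured: Dec 15, 1992 − 5 weeks = Nov 10, 1992.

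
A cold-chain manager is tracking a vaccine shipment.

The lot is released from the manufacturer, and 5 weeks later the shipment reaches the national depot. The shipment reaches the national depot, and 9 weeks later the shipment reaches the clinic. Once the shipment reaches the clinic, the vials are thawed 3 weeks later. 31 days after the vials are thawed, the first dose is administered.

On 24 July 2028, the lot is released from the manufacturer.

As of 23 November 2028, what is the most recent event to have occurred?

The vials are thawed

The lot is released from the manufacturer: Jul 24, 2028.
The shipment reaches the national depot: Jul 24, 2028 + 5 weeks = Aug 28, 2028.
The shipment reaches the clinic: Aug 28, 2028 + 9 weeks = Oct 30, 2028.
The vials are thawed: Oct 30, 2028 + 3 weeks = Nov 20, 2028.
The first dose is administered: Nov 20, 2028 + 31 days = Dec 21, 2028.
Nov 23, 2028 falls between when the vials are thawed (Nov 20, 2028) and when the first dose is administered (Dec 21, 2028).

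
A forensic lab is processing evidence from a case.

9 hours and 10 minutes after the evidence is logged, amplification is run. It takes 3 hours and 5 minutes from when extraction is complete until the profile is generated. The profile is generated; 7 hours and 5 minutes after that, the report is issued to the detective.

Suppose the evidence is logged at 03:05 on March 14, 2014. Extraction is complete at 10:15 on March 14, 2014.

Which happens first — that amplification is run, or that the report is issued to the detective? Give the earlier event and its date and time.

The evidence is logged: 03:05 Mar 14, 2014.
Amplification is run: 03:05 Mar 14, 2014 + 9h10m = 12:15 Mar 14, 2014.
Extraction is complete: 10:15 Mar 14, 2014.
The profile is generated: 10:15 Mar 14, 2014 + 3h05m = 13:20 Mar 14, 2014.
The report is issued to the detective: 13:20 Mar 14, 2014 + 7h05m = 20:25 Mar 14, 2014.
Comparing: amplification is run at 12:15 Mar 14, 2014 vs the report is issued to the detective at 20:25 Mar 14, 2014. Earlier: amplification is run.

Amplification is run — 12:15 on March 14, 2014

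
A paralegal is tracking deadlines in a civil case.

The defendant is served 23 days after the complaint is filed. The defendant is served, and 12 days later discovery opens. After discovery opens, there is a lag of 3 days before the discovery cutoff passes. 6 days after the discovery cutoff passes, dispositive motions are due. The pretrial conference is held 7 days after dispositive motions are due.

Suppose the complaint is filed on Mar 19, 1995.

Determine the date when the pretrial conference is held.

The complaint is filed: Mar 19, 1995.
The defendant is served: Mar 19, 1995 + 23 days = Apr 11, 1995.
Discovery opens: Apr 11, 1995 + 12 days = Apr 23, 1995.
The discovery cutoff passes: Apr 23, 1995 + 3 days = Apr 26, 1995.
Dispositive motions are due: Apr 26, 1995 + 6 days = May 2, 1995.
The pretrial conference is held: May 2, 1995 + 7 days = May 9, 1995.

May 9, 1995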